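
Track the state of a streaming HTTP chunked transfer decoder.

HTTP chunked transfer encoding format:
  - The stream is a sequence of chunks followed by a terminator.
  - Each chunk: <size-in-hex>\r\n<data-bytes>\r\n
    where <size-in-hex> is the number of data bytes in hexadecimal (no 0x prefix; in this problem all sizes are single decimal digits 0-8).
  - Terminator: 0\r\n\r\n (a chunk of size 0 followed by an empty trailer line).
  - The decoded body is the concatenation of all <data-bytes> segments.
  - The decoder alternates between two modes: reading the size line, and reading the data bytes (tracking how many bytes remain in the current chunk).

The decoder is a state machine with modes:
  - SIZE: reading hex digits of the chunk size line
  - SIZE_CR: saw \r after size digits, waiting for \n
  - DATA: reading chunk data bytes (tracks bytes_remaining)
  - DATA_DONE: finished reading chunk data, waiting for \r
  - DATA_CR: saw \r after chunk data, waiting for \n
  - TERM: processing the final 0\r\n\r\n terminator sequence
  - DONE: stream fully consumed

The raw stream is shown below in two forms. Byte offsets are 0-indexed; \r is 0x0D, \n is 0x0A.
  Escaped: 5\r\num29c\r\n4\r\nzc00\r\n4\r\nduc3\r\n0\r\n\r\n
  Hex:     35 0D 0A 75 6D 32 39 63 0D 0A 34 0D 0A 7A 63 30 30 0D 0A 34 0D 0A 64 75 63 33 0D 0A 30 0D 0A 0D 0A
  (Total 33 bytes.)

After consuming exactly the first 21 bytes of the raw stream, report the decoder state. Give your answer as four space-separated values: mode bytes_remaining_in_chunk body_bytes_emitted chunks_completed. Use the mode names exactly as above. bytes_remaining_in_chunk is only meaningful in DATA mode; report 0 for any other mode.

Answer: SIZE_CR 0 9 2

Derivation:
Byte 0 = '5': mode=SIZE remaining=0 emitted=0 chunks_done=0
Byte 1 = 0x0D: mode=SIZE_CR remaining=0 emitted=0 chunks_done=0
Byte 2 = 0x0A: mode=DATA remaining=5 emitted=0 chunks_done=0
Byte 3 = 'u': mode=DATA remaining=4 emitted=1 chunks_done=0
Byte 4 = 'm': mode=DATA remaining=3 emitted=2 chunks_done=0
Byte 5 = '2': mode=DATA remaining=2 emitted=3 chunks_done=0
Byte 6 = '9': mode=DATA remaining=1 emitted=4 chunks_done=0
Byte 7 = 'c': mode=DATA_DONE remaining=0 emitted=5 chunks_done=0
Byte 8 = 0x0D: mode=DATA_CR remaining=0 emitted=5 chunks_done=0
Byte 9 = 0x0A: mode=SIZE remaining=0 emitted=5 chunks_done=1
Byte 10 = '4': mode=SIZE remaining=0 emitted=5 chunks_done=1
Byte 11 = 0x0D: mode=SIZE_CR remaining=0 emitted=5 chunks_done=1
Byte 12 = 0x0A: mode=DATA remaining=4 emitted=5 chunks_done=1
Byte 13 = 'z': mode=DATA remaining=3 emitted=6 chunks_done=1
Byte 14 = 'c': mode=DATA remaining=2 emitted=7 chunks_done=1
Byte 15 = '0': mode=DATA remaining=1 emitted=8 chunks_done=1
Byte 16 = '0': mode=DATA_DONE remaining=0 emitted=9 chunks_done=1
Byte 17 = 0x0D: mode=DATA_CR remaining=0 emitted=9 chunks_done=1
Byte 18 = 0x0A: mode=SIZE remaining=0 emitted=9 chunks_done=2
Byte 19 = '4': mode=SIZE remaining=0 emitted=9 chunks_done=2
Byte 20 = 0x0D: mode=SIZE_CR remaining=0 emitted=9 chunks_done=2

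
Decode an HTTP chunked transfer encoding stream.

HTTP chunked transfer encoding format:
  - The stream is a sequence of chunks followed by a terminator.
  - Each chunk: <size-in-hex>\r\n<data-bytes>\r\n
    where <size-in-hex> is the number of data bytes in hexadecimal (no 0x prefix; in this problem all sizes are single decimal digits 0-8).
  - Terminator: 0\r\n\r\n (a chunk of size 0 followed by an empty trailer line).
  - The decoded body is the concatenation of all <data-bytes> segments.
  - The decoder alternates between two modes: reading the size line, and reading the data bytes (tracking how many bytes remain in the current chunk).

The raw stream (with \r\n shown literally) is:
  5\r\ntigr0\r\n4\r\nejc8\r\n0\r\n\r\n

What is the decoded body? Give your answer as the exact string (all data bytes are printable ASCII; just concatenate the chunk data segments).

Chunk 1: stream[0..1]='5' size=0x5=5, data at stream[3..8]='tigr0' -> body[0..5], body so far='tigr0'
Chunk 2: stream[10..11]='4' size=0x4=4, data at stream[13..17]='ejc8' -> body[5..9], body so far='tigr0ejc8'
Chunk 3: stream[19..20]='0' size=0 (terminator). Final body='tigr0ejc8' (9 bytes)

Answer: tigr0ejc8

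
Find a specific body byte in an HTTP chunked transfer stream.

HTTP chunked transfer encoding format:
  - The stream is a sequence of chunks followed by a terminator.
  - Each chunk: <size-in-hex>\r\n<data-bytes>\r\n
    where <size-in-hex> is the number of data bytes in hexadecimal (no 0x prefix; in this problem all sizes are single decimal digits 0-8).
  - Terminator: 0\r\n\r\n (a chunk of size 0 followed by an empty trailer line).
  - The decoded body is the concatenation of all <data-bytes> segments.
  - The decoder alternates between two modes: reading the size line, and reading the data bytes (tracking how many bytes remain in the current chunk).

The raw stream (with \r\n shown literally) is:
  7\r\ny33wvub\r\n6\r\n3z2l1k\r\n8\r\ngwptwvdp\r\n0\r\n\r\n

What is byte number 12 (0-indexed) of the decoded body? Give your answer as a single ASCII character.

Chunk 1: stream[0..1]='7' size=0x7=7, data at stream[3..10]='y33wvub' -> body[0..7], body so far='y33wvub'
Chunk 2: stream[12..13]='6' size=0x6=6, data at stream[15..21]='3z2l1k' -> body[7..13], body so far='y33wvub3z2l1k'
Chunk 3: stream[23..24]='8' size=0x8=8, data at stream[26..34]='gwptwvdp' -> body[13..21], body so far='y33wvub3z2l1kgwptwvdp'
Chunk 4: stream[36..37]='0' size=0 (terminator). Final body='y33wvub3z2l1kgwptwvdp' (21 bytes)
Body byte 12 = 'k'

Answer: k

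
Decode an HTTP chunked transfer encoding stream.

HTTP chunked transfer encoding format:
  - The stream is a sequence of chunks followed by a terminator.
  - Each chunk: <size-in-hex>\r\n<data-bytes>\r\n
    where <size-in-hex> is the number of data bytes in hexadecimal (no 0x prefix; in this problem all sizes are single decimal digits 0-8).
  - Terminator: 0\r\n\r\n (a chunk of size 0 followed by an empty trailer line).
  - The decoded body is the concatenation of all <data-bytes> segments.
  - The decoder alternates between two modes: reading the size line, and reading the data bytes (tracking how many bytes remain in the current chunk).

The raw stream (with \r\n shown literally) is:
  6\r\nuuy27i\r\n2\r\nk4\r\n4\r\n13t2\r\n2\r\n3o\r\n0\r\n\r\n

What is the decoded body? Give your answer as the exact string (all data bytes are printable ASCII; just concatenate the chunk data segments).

Chunk 1: stream[0..1]='6' size=0x6=6, data at stream[3..9]='uuy27i' -> body[0..6], body so far='uuy27i'
Chunk 2: stream[11..12]='2' size=0x2=2, data at stream[14..16]='k4' -> body[6..8], body so far='uuy27ik4'
Chunk 3: stream[18..19]='4' size=0x4=4, data at stream[21..25]='13t2' -> body[8..12], body so far='uuy27ik413t2'
Chunk 4: stream[27..28]='2' size=0x2=2, data at stream[30..32]='3o' -> body[12..14], body so far='uuy27ik413t23o'
Chunk 5: stream[34..35]='0' size=0 (terminator). Final body='uuy27ik413t23o' (14 bytes)

Answer: uuy27ik413t23o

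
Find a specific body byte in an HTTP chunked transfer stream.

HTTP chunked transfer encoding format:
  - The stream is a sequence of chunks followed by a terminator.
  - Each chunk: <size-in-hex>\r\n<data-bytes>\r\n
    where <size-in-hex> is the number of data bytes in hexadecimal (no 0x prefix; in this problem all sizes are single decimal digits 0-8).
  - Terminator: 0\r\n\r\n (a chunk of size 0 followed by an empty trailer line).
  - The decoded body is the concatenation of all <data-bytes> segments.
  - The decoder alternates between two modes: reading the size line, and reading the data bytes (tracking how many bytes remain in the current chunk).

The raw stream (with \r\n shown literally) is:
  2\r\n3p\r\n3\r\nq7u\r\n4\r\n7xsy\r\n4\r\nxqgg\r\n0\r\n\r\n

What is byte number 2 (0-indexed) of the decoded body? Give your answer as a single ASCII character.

Chunk 1: stream[0..1]='2' size=0x2=2, data at stream[3..5]='3p' -> body[0..2], body so far='3p'
Chunk 2: stream[7..8]='3' size=0x3=3, data at stream[10..13]='q7u' -> body[2..5], body so far='3pq7u'
Chunk 3: stream[15..16]='4' size=0x4=4, data at stream[18..22]='7xsy' -> body[5..9], body so far='3pq7u7xsy'
Chunk 4: stream[24..25]='4' size=0x4=4, data at stream[27..31]='xqgg' -> body[9..13], body so far='3pq7u7xsyxqgg'
Chunk 5: stream[33..34]='0' size=0 (terminator). Final body='3pq7u7xsyxqgg' (13 bytes)
Body byte 2 = 'q'

Answer: q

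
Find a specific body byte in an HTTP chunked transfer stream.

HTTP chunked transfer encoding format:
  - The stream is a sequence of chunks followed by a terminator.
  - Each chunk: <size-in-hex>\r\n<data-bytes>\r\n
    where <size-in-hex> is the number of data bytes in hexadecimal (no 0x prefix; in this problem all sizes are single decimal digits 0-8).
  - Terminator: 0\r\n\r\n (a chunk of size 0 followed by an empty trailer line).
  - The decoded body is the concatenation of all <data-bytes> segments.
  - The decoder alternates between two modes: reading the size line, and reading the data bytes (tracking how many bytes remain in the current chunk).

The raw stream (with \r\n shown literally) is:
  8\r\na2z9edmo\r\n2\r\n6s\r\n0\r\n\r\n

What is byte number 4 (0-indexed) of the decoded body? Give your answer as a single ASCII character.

Chunk 1: stream[0..1]='8' size=0x8=8, data at stream[3..11]='a2z9edmo' -> body[0..8], body so far='a2z9edmo'
Chunk 2: stream[13..14]='2' size=0x2=2, data at stream[16..18]='6s' -> body[8..10], body so far='a2z9edmo6s'
Chunk 3: stream[20..21]='0' size=0 (terminator). Final body='a2z9edmo6s' (10 bytes)
Body byte 4 = 'e'

Answer: e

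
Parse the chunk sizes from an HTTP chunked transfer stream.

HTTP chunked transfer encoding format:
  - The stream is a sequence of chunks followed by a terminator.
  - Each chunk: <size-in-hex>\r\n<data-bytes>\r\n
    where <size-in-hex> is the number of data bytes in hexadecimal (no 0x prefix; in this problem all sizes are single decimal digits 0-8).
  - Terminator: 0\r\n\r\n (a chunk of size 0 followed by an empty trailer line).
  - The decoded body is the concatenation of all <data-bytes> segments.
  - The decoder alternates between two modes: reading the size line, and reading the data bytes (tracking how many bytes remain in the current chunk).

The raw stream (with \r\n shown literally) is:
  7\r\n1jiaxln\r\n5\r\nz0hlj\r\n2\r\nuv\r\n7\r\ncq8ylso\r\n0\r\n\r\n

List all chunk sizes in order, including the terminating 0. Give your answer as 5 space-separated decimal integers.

Chunk 1: stream[0..1]='7' size=0x7=7, data at stream[3..10]='1jiaxln' -> body[0..7], body so far='1jiaxln'
Chunk 2: stream[12..13]='5' size=0x5=5, data at stream[15..20]='z0hlj' -> body[7..12], body so far='1jiaxlnz0hlj'
Chunk 3: stream[22..23]='2' size=0x2=2, data at stream[25..27]='uv' -> body[12..14], body so far='1jiaxlnz0hljuv'
Chunk 4: stream[29..30]='7' size=0x7=7, data at stream[32..39]='cq8ylso' -> body[14..21], body so far='1jiaxlnz0hljuvcq8ylso'
Chunk 5: stream[41..42]='0' size=0 (terminator). Final body='1jiaxlnz0hljuvcq8ylso' (21 bytes)

Answer: 7 5 2 7 0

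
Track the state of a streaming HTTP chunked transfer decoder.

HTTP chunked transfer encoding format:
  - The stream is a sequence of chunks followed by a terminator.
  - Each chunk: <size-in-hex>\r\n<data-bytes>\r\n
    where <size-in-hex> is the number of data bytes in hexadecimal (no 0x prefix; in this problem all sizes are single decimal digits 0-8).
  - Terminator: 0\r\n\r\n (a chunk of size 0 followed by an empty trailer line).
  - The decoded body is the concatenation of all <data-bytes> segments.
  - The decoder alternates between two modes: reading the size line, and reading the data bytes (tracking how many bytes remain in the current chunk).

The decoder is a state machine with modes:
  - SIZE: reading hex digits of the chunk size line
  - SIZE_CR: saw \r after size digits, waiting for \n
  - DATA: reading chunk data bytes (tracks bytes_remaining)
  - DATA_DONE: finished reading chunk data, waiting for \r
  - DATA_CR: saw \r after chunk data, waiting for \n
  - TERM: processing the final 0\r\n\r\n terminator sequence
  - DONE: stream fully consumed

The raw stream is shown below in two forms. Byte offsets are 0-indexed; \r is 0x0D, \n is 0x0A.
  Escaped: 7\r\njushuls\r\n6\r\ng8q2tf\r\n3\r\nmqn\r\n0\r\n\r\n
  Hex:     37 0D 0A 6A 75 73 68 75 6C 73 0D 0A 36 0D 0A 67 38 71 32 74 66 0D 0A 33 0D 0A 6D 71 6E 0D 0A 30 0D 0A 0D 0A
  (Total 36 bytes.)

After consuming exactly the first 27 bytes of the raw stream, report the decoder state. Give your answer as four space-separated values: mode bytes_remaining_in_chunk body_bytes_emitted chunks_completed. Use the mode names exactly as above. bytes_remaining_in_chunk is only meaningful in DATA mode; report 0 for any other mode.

Byte 0 = '7': mode=SIZE remaining=0 emitted=0 chunks_done=0
Byte 1 = 0x0D: mode=SIZE_CR remaining=0 emitted=0 chunks_done=0
Byte 2 = 0x0A: mode=DATA remaining=7 emitted=0 chunks_done=0
Byte 3 = 'j': mode=DATA remaining=6 emitted=1 chunks_done=0
Byte 4 = 'u': mode=DATA remaining=5 emitted=2 chunks_done=0
Byte 5 = 's': mode=DATA remaining=4 emitted=3 chunks_done=0
Byte 6 = 'h': mode=DATA remaining=3 emitted=4 chunks_done=0
Byte 7 = 'u': mode=DATA remaining=2 emitted=5 chunks_done=0
Byte 8 = 'l': mode=DATA remaining=1 emitted=6 chunks_done=0
Byte 9 = 's': mode=DATA_DONE remaining=0 emitted=7 chunks_done=0
Byte 10 = 0x0D: mode=DATA_CR remaining=0 emitted=7 chunks_done=0
Byte 11 = 0x0A: mode=SIZE remaining=0 emitted=7 chunks_done=1
Byte 12 = '6': mode=SIZE remaining=0 emitted=7 chunks_done=1
Byte 13 = 0x0D: mode=SIZE_CR remaining=0 emitted=7 chunks_done=1
Byte 14 = 0x0A: mode=DATA remaining=6 emitted=7 chunks_done=1
Byte 15 = 'g': mode=DATA remaining=5 emitted=8 chunks_done=1
Byte 16 = '8': mode=DATA remaining=4 emitted=9 chunks_done=1
Byte 17 = 'q': mode=DATA remaining=3 emitted=10 chunks_done=1
Byte 18 = '2': mode=DATA remaining=2 emitted=11 chunks_done=1
Byte 19 = 't': mode=DATA remaining=1 emitted=12 chunks_done=1
Byte 20 = 'f': mode=DATA_DONE remaining=0 emitted=13 chunks_done=1
Byte 21 = 0x0D: mode=DATA_CR remaining=0 emitted=13 chunks_done=1
Byte 22 = 0x0A: mode=SIZE remaining=0 emitted=13 chunks_done=2
Byte 23 = '3': mode=SIZE remaining=0 emitted=13 chunks_done=2
Byte 24 = 0x0D: mode=SIZE_CR remaining=0 emitted=13 chunks_done=2
Byte 25 = 0x0A: mode=DATA remaining=3 emitted=13 chunks_done=2
Byte 26 = 'm': mode=DATA remaining=2 emitted=14 chunks_done=2

Answer: DATA 2 14 2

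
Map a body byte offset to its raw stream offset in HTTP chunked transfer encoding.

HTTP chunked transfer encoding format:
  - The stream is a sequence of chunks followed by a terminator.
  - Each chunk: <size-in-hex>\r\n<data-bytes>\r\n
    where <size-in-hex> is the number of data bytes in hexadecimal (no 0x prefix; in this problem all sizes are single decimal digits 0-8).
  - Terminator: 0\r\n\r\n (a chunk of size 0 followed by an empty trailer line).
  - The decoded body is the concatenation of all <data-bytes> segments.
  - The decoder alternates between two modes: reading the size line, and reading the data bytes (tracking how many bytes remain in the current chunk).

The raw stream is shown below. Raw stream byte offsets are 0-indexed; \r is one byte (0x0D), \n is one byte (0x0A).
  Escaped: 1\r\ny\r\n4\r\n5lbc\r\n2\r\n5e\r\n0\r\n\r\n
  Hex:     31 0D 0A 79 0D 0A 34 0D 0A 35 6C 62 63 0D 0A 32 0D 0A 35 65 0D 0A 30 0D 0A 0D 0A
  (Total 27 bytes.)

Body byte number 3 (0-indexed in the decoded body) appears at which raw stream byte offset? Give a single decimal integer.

Chunk 1: stream[0..1]='1' size=0x1=1, data at stream[3..4]='y' -> body[0..1], body so far='y'
Chunk 2: stream[6..7]='4' size=0x4=4, data at stream[9..13]='5lbc' -> body[1..5], body so far='y5lbc'
Chunk 3: stream[15..16]='2' size=0x2=2, data at stream[18..20]='5e' -> body[5..7], body so far='y5lbc5e'
Chunk 4: stream[22..23]='0' size=0 (terminator). Final body='y5lbc5e' (7 bytes)
Body byte 3 at stream offset 11

Answer: 11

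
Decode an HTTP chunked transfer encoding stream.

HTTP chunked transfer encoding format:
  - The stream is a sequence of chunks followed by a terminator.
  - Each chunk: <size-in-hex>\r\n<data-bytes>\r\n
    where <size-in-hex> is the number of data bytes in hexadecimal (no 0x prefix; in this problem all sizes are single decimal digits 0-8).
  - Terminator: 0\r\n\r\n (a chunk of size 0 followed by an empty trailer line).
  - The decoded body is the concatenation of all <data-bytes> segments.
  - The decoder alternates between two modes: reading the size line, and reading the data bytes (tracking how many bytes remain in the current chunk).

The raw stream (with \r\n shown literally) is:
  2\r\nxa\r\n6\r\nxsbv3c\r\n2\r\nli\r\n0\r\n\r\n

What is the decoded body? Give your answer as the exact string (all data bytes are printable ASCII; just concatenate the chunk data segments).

Answer: xaxsbv3cli

Derivation:
Chunk 1: stream[0..1]='2' size=0x2=2, data at stream[3..5]='xa' -> body[0..2], body so far='xa'
Chunk 2: stream[7..8]='6' size=0x6=6, data at stream[10..16]='xsbv3c' -> body[2..8], body so far='xaxsbv3c'
Chunk 3: stream[18..19]='2' size=0x2=2, data at stream[21..23]='li' -> body[8..10], body so far='xaxsbv3cli'
Chunk 4: stream[25..26]='0' size=0 (terminator). Final body='xaxsbv3cli' (10 bytes)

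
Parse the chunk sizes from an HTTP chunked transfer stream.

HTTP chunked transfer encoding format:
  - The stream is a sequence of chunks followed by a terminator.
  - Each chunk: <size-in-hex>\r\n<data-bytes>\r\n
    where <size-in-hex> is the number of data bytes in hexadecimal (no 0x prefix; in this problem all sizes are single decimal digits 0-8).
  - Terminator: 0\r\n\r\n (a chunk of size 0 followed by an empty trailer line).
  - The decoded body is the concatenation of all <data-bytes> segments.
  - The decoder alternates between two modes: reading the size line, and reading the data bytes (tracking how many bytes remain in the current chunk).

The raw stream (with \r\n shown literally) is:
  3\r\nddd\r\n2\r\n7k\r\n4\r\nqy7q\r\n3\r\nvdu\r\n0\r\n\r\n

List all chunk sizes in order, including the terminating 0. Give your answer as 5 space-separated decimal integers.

Chunk 1: stream[0..1]='3' size=0x3=3, data at stream[3..6]='ddd' -> body[0..3], body so far='ddd'
Chunk 2: stream[8..9]='2' size=0x2=2, data at stream[11..13]='7k' -> body[3..5], body so far='ddd7k'
Chunk 3: stream[15..16]='4' size=0x4=4, data at stream[18..22]='qy7q' -> body[5..9], body so far='ddd7kqy7q'
Chunk 4: stream[24..25]='3' size=0x3=3, data at stream[27..30]='vdu' -> body[9..12], body so far='ddd7kqy7qvdu'
Chunk 5: stream[32..33]='0' size=0 (terminator). Final body='ddd7kqy7qvdu' (12 bytes)

Answer: 3 2 4 3 0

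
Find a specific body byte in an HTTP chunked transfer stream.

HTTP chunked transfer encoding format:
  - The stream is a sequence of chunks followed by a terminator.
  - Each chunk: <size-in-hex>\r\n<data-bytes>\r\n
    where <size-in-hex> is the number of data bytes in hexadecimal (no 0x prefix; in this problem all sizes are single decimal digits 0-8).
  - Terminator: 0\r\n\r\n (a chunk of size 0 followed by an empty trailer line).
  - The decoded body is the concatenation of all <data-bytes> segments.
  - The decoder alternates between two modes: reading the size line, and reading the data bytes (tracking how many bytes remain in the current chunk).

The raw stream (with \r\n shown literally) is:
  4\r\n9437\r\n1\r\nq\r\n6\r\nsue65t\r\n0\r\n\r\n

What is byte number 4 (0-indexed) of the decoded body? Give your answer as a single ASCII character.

Chunk 1: stream[0..1]='4' size=0x4=4, data at stream[3..7]='9437' -> body[0..4], body so far='9437'
Chunk 2: stream[9..10]='1' size=0x1=1, data at stream[12..13]='q' -> body[4..5], body so far='9437q'
Chunk 3: stream[15..16]='6' size=0x6=6, data at stream[18..24]='sue65t' -> body[5..11], body so far='9437qsue65t'
Chunk 4: stream[26..27]='0' size=0 (terminator). Final body='9437qsue65t' (11 bytes)
Body byte 4 = 'q'

Answer: q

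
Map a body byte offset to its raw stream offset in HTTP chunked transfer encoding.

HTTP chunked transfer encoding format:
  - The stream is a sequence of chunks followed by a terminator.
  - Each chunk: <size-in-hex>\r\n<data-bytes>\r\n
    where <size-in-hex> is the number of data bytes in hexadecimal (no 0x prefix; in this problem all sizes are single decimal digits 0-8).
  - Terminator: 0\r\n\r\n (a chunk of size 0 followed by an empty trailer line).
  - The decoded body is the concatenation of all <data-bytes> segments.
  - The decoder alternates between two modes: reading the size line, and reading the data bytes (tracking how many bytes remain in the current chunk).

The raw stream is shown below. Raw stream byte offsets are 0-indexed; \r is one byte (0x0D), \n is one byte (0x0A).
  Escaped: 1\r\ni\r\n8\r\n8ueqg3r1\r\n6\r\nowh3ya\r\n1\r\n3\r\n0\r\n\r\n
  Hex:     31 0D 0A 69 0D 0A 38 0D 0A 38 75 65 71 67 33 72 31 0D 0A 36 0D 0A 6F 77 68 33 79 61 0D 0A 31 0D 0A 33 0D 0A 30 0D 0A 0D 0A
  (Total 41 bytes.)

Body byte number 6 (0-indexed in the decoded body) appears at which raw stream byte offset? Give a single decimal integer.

Chunk 1: stream[0..1]='1' size=0x1=1, data at stream[3..4]='i' -> body[0..1], body so far='i'
Chunk 2: stream[6..7]='8' size=0x8=8, data at stream[9..17]='8ueqg3r1' -> body[1..9], body so far='i8ueqg3r1'
Chunk 3: stream[19..20]='6' size=0x6=6, data at stream[22..28]='owh3ya' -> body[9..15], body so far='i8ueqg3r1owh3ya'
Chunk 4: stream[30..31]='1' size=0x1=1, data at stream[33..34]='3' -> body[15..16], body so far='i8ueqg3r1owh3ya3'
Chunk 5: stream[36..37]='0' size=0 (terminator). Final body='i8ueqg3r1owh3ya3' (16 bytes)
Body byte 6 at stream offset 14

Answer: 14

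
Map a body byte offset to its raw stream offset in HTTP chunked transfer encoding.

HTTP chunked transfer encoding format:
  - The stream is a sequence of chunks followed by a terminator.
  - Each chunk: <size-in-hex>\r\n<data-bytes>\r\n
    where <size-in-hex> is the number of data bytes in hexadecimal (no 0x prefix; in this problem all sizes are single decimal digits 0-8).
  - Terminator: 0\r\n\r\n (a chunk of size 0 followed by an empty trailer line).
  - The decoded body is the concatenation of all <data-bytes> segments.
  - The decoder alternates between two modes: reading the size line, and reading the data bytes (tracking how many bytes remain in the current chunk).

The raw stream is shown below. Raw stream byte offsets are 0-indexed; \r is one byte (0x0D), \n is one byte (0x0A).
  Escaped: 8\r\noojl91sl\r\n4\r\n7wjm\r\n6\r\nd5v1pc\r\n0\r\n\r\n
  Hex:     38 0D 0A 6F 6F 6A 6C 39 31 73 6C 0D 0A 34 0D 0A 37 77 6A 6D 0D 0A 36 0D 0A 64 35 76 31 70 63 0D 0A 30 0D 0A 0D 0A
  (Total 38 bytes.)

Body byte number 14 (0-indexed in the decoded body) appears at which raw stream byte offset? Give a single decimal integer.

Answer: 27

Derivation:
Chunk 1: stream[0..1]='8' size=0x8=8, data at stream[3..11]='oojl91sl' -> body[0..8], body so far='oojl91sl'
Chunk 2: stream[13..14]='4' size=0x4=4, data at stream[16..20]='7wjm' -> body[8..12], body so far='oojl91sl7wjm'
Chunk 3: stream[22..23]='6' size=0x6=6, data at stream[25..31]='d5v1pc' -> body[12..18], body so far='oojl91sl7wjmd5v1pc'
Chunk 4: stream[33..34]='0' size=0 (terminator). Final body='oojl91sl7wjmd5v1pc' (18 bytes)
Body byte 14 at stream offset 27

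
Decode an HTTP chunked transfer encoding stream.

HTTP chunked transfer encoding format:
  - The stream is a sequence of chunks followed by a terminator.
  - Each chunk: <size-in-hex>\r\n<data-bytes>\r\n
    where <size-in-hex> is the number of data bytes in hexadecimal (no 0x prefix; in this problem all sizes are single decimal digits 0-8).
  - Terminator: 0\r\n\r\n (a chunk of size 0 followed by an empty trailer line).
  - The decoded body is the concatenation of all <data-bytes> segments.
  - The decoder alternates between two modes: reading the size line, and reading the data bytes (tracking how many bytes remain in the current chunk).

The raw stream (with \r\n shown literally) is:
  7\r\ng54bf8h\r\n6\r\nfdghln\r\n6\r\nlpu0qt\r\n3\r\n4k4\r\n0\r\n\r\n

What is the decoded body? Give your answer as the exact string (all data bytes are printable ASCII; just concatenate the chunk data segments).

Chunk 1: stream[0..1]='7' size=0x7=7, data at stream[3..10]='g54bf8h' -> body[0..7], body so far='g54bf8h'
Chunk 2: stream[12..13]='6' size=0x6=6, data at stream[15..21]='fdghln' -> body[7..13], body so far='g54bf8hfdghln'
Chunk 3: stream[23..24]='6' size=0x6=6, data at stream[26..32]='lpu0qt' -> body[13..19], body so far='g54bf8hfdghlnlpu0qt'
Chunk 4: stream[34..35]='3' size=0x3=3, data at stream[37..40]='4k4' -> body[19..22], body so far='g54bf8hfdghlnlpu0qt4k4'
Chunk 5: stream[42..43]='0' size=0 (terminator). Final body='g54bf8hfdghlnlpu0qt4k4' (22 bytes)

Answer: g54bf8hfdghlnlpu0qt4k4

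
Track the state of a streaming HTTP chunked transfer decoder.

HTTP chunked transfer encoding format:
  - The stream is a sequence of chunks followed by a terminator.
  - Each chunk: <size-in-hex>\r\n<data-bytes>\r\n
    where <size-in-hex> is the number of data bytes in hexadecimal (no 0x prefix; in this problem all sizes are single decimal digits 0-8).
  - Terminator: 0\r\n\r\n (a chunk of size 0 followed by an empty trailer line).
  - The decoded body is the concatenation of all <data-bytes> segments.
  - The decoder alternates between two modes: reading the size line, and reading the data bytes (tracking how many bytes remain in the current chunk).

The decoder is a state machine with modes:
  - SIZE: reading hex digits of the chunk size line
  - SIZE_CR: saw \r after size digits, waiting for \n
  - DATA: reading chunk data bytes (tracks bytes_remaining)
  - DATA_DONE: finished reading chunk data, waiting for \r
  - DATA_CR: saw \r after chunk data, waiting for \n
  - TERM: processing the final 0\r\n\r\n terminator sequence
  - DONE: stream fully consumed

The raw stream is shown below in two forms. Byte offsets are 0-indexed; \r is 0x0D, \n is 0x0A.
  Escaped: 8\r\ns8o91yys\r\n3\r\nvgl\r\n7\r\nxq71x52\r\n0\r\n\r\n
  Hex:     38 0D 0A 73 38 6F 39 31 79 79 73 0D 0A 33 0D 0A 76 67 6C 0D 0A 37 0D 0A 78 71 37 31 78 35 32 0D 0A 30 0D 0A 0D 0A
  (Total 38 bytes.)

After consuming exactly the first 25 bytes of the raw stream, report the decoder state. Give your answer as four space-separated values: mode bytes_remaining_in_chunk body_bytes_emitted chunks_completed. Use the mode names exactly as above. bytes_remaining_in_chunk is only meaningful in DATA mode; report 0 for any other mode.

Byte 0 = '8': mode=SIZE remaining=0 emitted=0 chunks_done=0
Byte 1 = 0x0D: mode=SIZE_CR remaining=0 emitted=0 chunks_done=0
Byte 2 = 0x0A: mode=DATA remaining=8 emitted=0 chunks_done=0
Byte 3 = 's': mode=DATA remaining=7 emitted=1 chunks_done=0
Byte 4 = '8': mode=DATA remaining=6 emitted=2 chunks_done=0
Byte 5 = 'o': mode=DATA remaining=5 emitted=3 chunks_done=0
Byte 6 = '9': mode=DATA remaining=4 emitted=4 chunks_done=0
Byte 7 = '1': mode=DATA remaining=3 emitted=5 chunks_done=0
Byte 8 = 'y': mode=DATA remaining=2 emitted=6 chunks_done=0
Byte 9 = 'y': mode=DATA remaining=1 emitted=7 chunks_done=0
Byte 10 = 's': mode=DATA_DONE remaining=0 emitted=8 chunks_done=0
Byte 11 = 0x0D: mode=DATA_CR remaining=0 emitted=8 chunks_done=0
Byte 12 = 0x0A: mode=SIZE remaining=0 emitted=8 chunks_done=1
Byte 13 = '3': mode=SIZE remaining=0 emitted=8 chunks_done=1
Byte 14 = 0x0D: mode=SIZE_CR remaining=0 emitted=8 chunks_done=1
Byte 15 = 0x0A: mode=DATA remaining=3 emitted=8 chunks_done=1
Byte 16 = 'v': mode=DATA remaining=2 emitted=9 chunks_done=1
Byte 17 = 'g': mode=DATA remaining=1 emitted=10 chunks_done=1
Byte 18 = 'l': mode=DATA_DONE remaining=0 emitted=11 chunks_done=1
Byte 19 = 0x0D: mode=DATA_CR remaining=0 emitted=11 chunks_done=1
Byte 20 = 0x0A: mode=SIZE remaining=0 emitted=11 chunks_done=2
Byte 21 = '7': mode=SIZE remaining=0 emitted=11 chunks_done=2
Byte 22 = 0x0D: mode=SIZE_CR remaining=0 emitted=11 chunks_done=2
Byte 23 = 0x0A: mode=DATA remaining=7 emitted=11 chunks_done=2
Byte 24 = 'x': mode=DATA remaining=6 emitted=12 chunks_done=2

Answer: DATA 6 12 2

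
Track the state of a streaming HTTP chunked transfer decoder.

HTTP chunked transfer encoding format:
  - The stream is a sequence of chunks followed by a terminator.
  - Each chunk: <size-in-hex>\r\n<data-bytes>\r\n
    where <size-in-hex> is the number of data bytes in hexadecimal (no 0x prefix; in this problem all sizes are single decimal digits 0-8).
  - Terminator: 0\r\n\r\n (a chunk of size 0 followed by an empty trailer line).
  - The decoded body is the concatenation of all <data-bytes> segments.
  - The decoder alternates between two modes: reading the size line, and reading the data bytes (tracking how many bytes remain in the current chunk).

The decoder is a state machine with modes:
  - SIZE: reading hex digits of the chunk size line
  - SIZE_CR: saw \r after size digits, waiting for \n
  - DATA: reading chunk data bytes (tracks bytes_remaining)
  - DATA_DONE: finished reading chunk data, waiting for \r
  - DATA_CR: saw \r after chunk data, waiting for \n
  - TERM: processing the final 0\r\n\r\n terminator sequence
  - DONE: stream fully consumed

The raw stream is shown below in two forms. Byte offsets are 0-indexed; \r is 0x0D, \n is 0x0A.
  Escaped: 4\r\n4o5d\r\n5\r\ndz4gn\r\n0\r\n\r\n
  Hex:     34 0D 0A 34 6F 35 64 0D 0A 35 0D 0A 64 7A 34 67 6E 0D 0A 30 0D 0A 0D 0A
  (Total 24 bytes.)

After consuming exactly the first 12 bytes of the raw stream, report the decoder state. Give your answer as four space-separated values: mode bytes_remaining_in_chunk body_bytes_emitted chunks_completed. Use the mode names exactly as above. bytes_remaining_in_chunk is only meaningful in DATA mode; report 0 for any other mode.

Byte 0 = '4': mode=SIZE remaining=0 emitted=0 chunks_done=0
Byte 1 = 0x0D: mode=SIZE_CR remaining=0 emitted=0 chunks_done=0
Byte 2 = 0x0A: mode=DATA remaining=4 emitted=0 chunks_done=0
Byte 3 = '4': mode=DATA remaining=3 emitted=1 chunks_done=0
Byte 4 = 'o': mode=DATA remaining=2 emitted=2 chunks_done=0
Byte 5 = '5': mode=DATA remaining=1 emitted=3 chunks_done=0
Byte 6 = 'd': mode=DATA_DONE remaining=0 emitted=4 chunks_done=0
Byte 7 = 0x0D: mode=DATA_CR remaining=0 emitted=4 chunks_done=0
Byte 8 = 0x0A: mode=SIZE remaining=0 emitted=4 chunks_done=1
Byte 9 = '5': mode=SIZE remaining=0 emitted=4 chunks_done=1
Byte 10 = 0x0D: mode=SIZE_CR remaining=0 emitted=4 chunks_done=1
Byte 11 = 0x0A: mode=DATA remaining=5 emitted=4 chunks_done=1

Answer: DATA 5 4 1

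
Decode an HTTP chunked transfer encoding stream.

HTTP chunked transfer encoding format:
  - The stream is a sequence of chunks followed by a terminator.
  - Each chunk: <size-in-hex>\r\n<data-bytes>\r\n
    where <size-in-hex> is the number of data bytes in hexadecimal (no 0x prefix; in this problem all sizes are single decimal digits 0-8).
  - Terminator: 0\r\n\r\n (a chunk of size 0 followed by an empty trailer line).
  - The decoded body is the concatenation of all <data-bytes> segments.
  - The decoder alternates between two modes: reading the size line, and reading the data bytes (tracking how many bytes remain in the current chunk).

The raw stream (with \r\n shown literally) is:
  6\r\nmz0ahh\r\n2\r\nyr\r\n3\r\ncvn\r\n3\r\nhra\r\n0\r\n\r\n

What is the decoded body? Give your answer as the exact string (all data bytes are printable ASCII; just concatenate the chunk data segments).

Chunk 1: stream[0..1]='6' size=0x6=6, data at stream[3..9]='mz0ahh' -> body[0..6], body so far='mz0ahh'
Chunk 2: stream[11..12]='2' size=0x2=2, data at stream[14..16]='yr' -> body[6..8], body so far='mz0ahhyr'
Chunk 3: stream[18..19]='3' size=0x3=3, data at stream[21..24]='cvn' -> body[8..11], body so far='mz0ahhyrcvn'
Chunk 4: stream[26..27]='3' size=0x3=3, data at stream[29..32]='hra' -> body[11..14], body so far='mz0ahhyrcvnhra'
Chunk 5: stream[34..35]='0' size=0 (terminator). Final body='mz0ahhyrcvnhra' (14 bytes)

Answer: mz0ahhyrcvnhra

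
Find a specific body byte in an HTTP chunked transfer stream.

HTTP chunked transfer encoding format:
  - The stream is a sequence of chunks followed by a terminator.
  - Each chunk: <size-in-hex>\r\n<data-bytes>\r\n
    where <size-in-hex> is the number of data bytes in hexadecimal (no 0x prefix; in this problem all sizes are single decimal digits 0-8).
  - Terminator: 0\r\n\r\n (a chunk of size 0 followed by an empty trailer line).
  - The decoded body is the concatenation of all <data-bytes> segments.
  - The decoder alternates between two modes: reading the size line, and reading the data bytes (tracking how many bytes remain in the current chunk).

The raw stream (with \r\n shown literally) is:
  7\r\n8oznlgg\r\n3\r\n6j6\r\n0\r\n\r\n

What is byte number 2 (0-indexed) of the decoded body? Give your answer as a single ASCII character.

Answer: z

Derivation:
Chunk 1: stream[0..1]='7' size=0x7=7, data at stream[3..10]='8oznlgg' -> body[0..7], body so far='8oznlgg'
Chunk 2: stream[12..13]='3' size=0x3=3, data at stream[15..18]='6j6' -> body[7..10], body so far='8oznlgg6j6'
Chunk 3: stream[20..21]='0' size=0 (terminator). Final body='8oznlgg6j6' (10 bytes)
Body byte 2 = 'z'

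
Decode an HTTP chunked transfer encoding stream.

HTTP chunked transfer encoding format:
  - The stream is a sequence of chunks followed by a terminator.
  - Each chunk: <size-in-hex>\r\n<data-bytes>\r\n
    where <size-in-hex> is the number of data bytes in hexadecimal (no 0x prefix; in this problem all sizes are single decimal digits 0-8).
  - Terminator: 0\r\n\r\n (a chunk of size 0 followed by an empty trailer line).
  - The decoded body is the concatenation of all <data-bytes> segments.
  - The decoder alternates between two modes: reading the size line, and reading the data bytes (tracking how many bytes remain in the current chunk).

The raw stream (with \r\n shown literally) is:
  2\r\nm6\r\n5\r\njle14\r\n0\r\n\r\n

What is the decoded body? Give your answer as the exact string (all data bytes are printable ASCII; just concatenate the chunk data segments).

Chunk 1: stream[0..1]='2' size=0x2=2, data at stream[3..5]='m6' -> body[0..2], body so far='m6'
Chunk 2: stream[7..8]='5' size=0x5=5, data at stream[10..15]='jle14' -> body[2..7], body so far='m6jle14'
Chunk 3: stream[17..18]='0' size=0 (terminator). Final body='m6jle14' (7 bytes)

Answer: m6jle14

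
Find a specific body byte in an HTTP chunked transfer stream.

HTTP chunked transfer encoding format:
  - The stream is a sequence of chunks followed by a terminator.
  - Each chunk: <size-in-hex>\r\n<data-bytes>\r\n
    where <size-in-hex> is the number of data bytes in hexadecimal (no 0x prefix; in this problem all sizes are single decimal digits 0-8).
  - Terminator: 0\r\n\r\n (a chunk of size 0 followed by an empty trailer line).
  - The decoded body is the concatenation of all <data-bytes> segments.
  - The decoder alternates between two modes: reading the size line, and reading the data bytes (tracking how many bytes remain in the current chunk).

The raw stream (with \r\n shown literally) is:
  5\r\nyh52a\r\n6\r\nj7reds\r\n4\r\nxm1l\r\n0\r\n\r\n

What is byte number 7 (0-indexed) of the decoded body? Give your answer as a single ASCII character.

Answer: r

Derivation:
Chunk 1: stream[0..1]='5' size=0x5=5, data at stream[3..8]='yh52a' -> body[0..5], body so far='yh52a'
Chunk 2: stream[10..11]='6' size=0x6=6, data at stream[13..19]='j7reds' -> body[5..11], body so far='yh52aj7reds'
Chunk 3: stream[21..22]='4' size=0x4=4, data at stream[24..28]='xm1l' -> body[11..15], body so far='yh52aj7redsxm1l'
Chunk 4: stream[30..31]='0' size=0 (terminator). Final body='yh52aj7redsxm1l' (15 bytes)
Body byte 7 = 'r'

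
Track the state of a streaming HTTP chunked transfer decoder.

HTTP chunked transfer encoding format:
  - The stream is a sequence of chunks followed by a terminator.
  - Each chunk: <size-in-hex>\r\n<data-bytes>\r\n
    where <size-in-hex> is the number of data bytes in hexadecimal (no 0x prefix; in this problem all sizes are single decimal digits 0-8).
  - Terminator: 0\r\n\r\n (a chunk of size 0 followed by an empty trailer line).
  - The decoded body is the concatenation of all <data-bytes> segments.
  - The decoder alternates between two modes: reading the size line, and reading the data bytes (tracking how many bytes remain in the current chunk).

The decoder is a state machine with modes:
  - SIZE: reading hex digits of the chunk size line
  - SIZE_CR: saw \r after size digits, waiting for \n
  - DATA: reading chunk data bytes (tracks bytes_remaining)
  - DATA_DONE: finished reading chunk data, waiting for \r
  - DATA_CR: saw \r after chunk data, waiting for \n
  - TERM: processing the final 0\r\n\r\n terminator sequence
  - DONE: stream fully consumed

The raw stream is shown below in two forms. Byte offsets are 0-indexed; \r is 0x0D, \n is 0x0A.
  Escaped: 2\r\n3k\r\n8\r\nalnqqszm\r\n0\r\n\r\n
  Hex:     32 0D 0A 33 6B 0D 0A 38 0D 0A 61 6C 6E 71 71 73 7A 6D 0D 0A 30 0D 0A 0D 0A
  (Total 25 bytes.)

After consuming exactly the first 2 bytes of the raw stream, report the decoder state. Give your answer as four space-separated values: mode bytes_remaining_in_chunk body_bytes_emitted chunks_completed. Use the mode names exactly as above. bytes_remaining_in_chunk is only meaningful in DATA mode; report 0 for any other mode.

Answer: SIZE_CR 0 0 0

Derivation:
Byte 0 = '2': mode=SIZE remaining=0 emitted=0 chunks_done=0
Byte 1 = 0x0D: mode=SIZE_CR remaining=0 emitted=0 chunks_done=0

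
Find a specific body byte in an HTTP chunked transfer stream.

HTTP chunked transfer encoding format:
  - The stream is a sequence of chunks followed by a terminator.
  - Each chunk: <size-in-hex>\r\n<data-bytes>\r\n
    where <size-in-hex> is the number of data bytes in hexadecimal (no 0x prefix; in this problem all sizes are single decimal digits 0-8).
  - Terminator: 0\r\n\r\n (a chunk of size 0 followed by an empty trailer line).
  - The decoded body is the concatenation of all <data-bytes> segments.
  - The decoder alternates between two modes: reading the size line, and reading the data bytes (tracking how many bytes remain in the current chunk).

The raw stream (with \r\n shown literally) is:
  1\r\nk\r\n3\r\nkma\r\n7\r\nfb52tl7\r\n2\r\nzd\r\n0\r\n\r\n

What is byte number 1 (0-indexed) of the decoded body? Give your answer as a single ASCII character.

Chunk 1: stream[0..1]='1' size=0x1=1, data at stream[3..4]='k' -> body[0..1], body so far='k'
Chunk 2: stream[6..7]='3' size=0x3=3, data at stream[9..12]='kma' -> body[1..4], body so far='kkma'
Chunk 3: stream[14..15]='7' size=0x7=7, data at stream[17..24]='fb52tl7' -> body[4..11], body so far='kkmafb52tl7'
Chunk 4: stream[26..27]='2' size=0x2=2, data at stream[29..31]='zd' -> body[11..13], body so far='kkmafb52tl7zd'
Chunk 5: stream[33..34]='0' size=0 (terminator). Final body='kkmafb52tl7zd' (13 bytes)
Body byte 1 = 'k'

Answer: k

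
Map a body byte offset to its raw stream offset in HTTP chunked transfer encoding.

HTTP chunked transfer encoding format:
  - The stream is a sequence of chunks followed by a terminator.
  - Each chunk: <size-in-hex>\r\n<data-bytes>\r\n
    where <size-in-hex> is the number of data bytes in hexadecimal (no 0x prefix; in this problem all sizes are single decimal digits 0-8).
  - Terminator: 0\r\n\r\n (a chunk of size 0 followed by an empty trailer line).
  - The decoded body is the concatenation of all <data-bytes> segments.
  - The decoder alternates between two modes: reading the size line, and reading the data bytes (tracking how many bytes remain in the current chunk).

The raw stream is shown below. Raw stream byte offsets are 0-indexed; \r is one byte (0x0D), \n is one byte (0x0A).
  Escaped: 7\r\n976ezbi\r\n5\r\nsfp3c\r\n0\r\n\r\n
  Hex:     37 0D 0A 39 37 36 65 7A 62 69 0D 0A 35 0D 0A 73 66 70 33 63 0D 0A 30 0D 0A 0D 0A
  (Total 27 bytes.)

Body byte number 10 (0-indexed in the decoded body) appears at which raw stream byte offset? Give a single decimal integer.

Answer: 18

Derivation:
Chunk 1: stream[0..1]='7' size=0x7=7, data at stream[3..10]='976ezbi' -> body[0..7], body so far='976ezbi'
Chunk 2: stream[12..13]='5' size=0x5=5, data at stream[15..20]='sfp3c' -> body[7..12], body so far='976ezbisfp3c'
Chunk 3: stream[22..23]='0' size=0 (terminator). Final body='976ezbisfp3c' (12 bytes)
Body byte 10 at stream offset 18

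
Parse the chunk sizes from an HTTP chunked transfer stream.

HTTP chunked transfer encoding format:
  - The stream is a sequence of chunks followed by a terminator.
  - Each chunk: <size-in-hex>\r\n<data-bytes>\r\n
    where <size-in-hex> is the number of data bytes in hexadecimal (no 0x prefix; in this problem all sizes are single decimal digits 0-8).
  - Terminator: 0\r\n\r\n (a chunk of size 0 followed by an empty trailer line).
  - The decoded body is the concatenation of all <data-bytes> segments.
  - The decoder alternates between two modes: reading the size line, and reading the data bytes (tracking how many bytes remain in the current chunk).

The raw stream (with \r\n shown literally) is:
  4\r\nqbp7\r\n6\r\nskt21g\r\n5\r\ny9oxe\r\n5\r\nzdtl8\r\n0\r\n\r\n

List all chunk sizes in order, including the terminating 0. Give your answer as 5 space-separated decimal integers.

Answer: 4 6 5 5 0

Derivation:
Chunk 1: stream[0..1]='4' size=0x4=4, data at stream[3..7]='qbp7' -> body[0..4], body so far='qbp7'
Chunk 2: stream[9..10]='6' size=0x6=6, data at stream[12..18]='skt21g' -> body[4..10], body so far='qbp7skt21g'
Chunk 3: stream[20..21]='5' size=0x5=5, data at stream[23..28]='y9oxe' -> body[10..15], body so far='qbp7skt21gy9oxe'
Chunk 4: stream[30..31]='5' size=0x5=5, data at stream[33..38]='zdtl8' -> body[15..20], body so far='qbp7skt21gy9oxezdtl8'
Chunk 5: stream[40..41]='0' size=0 (terminator). Final body='qbp7skt21gy9oxezdtl8' (20 bytes)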